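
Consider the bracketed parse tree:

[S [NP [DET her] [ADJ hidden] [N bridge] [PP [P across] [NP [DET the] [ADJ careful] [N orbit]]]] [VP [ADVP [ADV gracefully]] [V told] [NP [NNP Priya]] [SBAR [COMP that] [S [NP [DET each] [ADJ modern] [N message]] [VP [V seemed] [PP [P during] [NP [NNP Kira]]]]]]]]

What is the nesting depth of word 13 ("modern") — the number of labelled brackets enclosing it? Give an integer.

The word sits inside ADJ, which is inside NP, inside S, inside SBAR, inside VP, inside S — 6 brackets in all.

6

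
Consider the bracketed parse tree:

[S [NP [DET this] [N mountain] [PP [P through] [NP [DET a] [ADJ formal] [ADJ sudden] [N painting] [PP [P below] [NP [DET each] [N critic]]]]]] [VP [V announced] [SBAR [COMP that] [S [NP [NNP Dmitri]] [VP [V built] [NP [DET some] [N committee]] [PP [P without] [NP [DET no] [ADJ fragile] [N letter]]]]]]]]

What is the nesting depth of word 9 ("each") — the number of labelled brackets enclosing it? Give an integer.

7

Counting open brackets not yet closed at "each": [S [NP [PP [NP [PP [NP [DET = 7.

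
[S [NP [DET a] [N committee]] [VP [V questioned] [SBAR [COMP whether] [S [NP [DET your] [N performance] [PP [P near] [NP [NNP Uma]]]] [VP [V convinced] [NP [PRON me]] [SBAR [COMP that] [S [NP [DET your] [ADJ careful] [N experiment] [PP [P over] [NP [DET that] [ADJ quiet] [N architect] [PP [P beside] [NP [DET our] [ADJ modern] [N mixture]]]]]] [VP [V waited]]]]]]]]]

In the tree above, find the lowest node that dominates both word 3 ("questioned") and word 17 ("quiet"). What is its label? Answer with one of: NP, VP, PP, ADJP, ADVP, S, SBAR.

VP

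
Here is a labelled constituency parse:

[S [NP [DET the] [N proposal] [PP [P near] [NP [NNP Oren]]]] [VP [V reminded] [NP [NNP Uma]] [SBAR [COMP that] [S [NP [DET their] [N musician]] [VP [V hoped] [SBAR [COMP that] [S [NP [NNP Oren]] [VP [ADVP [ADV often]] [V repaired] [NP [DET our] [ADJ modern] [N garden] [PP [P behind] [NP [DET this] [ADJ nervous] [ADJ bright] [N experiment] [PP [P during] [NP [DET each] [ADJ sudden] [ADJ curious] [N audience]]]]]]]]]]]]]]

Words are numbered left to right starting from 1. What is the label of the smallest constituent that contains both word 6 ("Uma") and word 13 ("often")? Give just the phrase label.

VP

The smallest bracket enclosing both words is [VP reminded Uma that their musician hoped that Oren often repaired our modern garden behind this nervous bright experiment during each sudden curious audience], so the label is VP.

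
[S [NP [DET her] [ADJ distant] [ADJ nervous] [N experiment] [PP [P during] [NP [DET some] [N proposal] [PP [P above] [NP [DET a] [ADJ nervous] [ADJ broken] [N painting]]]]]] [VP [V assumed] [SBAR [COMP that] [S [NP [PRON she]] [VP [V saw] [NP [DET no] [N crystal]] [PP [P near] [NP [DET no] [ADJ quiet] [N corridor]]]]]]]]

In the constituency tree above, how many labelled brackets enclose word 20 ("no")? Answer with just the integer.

Counting open brackets not yet closed at "no": [S [VP [SBAR [S [VP [PP [NP [DET = 8.

8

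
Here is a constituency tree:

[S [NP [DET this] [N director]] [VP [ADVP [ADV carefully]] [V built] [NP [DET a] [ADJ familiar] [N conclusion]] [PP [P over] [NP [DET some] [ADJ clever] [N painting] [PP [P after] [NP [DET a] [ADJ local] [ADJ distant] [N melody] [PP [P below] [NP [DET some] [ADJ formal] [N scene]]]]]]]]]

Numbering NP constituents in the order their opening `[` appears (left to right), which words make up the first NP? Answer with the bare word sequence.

this director

Opening `[NP` markers occur at word positions 1, 5, 9, 13, 18; the first of these opens the constituent [NP this director].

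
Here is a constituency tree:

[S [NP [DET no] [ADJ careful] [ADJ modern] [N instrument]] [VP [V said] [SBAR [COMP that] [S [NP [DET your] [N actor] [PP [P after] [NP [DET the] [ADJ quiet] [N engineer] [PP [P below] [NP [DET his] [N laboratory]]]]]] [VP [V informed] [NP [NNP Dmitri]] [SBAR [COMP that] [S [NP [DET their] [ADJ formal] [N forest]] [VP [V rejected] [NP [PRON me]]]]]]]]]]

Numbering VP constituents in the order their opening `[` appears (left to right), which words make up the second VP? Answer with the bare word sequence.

informed Dmitri that their formal forest rejected me

Opening `[VP` markers occur at word positions 5, 16, 22; the second of these opens the constituent [VP informed Dmitri that their formal forest rejected me].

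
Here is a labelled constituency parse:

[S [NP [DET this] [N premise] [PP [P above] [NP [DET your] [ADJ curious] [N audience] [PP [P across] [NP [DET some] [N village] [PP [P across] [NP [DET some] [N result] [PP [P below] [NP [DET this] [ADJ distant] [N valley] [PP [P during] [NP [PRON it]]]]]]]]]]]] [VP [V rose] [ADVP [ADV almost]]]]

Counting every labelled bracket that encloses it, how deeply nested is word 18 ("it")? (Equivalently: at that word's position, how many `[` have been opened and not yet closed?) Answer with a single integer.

13

Counting open brackets not yet closed at "it": [S [NP [PP [NP [PP [NP [PP [NP [PP [NP [PP [NP [PRON = 13.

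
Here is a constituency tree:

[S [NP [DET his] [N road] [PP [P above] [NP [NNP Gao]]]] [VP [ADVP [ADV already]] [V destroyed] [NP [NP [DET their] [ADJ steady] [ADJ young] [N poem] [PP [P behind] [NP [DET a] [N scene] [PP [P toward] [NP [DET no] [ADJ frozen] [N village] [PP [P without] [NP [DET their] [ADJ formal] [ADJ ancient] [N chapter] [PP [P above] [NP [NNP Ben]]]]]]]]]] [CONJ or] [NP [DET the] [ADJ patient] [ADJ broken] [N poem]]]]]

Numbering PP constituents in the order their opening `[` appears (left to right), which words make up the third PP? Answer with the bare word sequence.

The PP opening brackets appear, in order, over: "above Gao"; "behind a scene toward no frozen village without their formal ancient chapter above Ben"; "toward no frozen village without their formal ancient chapter above Ben"; "without their formal ancient chapter above Ben"; "above Ben". The third one spans "toward no frozen village without their formal ancient chapter above Ben".

toward no frozen village without their formal ancient chapter above Ben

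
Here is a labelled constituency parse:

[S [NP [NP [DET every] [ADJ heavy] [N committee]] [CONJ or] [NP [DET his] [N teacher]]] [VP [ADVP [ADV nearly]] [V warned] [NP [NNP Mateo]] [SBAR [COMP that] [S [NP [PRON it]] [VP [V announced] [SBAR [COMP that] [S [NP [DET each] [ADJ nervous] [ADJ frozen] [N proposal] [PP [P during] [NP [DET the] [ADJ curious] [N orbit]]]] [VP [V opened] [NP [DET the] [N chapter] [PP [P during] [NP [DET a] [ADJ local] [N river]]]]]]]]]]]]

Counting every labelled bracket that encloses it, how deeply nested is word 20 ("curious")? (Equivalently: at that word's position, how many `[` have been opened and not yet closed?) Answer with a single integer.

11

The word sits inside ADJ, which is inside NP, inside PP, inside NP, inside S, inside SBAR, inside VP, inside S, inside SBAR, inside VP, inside S — 11 brackets in all.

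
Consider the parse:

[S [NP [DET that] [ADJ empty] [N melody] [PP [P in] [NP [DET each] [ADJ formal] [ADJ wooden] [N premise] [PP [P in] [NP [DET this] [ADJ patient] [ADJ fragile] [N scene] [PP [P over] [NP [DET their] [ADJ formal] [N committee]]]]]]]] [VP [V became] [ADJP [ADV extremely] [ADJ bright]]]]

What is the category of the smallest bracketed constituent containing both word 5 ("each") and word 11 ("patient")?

Both words fall inside [NP each formal wooden premise in this patient fragile scene over their formal committee] (words 5–17), and no smaller constituent contains them both. Label: NP.

NP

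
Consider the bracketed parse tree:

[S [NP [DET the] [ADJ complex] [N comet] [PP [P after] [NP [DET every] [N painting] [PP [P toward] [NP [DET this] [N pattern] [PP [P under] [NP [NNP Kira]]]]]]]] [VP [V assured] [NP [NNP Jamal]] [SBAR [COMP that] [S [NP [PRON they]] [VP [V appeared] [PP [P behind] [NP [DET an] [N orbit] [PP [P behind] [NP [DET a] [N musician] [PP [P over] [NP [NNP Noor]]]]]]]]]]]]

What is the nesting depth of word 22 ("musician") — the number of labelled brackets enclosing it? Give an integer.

10

The word sits inside N, which is inside NP, inside PP, inside NP, inside PP, inside VP, inside S, inside SBAR, inside VP, inside S — 10 brackets in all.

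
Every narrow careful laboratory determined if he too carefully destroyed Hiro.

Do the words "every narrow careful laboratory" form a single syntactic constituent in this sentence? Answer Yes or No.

"every narrow careful laboratory" is exactly the noun phrase [NP every narrow careful laboratory], a complete constituent.

Yes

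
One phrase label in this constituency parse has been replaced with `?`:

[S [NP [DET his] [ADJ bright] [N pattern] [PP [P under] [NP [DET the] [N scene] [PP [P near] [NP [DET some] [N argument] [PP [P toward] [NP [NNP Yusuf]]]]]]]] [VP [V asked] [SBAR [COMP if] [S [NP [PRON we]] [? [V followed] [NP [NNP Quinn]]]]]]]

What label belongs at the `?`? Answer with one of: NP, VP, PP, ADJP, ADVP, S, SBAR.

VP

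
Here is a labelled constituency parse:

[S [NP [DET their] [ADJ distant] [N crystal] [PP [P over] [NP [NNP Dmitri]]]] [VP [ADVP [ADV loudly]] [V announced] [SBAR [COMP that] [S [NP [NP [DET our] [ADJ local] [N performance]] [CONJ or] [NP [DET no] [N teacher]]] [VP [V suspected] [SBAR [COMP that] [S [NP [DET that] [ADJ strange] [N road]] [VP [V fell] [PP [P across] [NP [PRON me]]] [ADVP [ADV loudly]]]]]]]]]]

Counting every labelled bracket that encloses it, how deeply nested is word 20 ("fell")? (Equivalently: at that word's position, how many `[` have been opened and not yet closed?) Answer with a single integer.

The word sits inside V, which is inside VP, inside S, inside SBAR, inside VP, inside S, inside SBAR, inside VP, inside S — 9 brackets in all.

9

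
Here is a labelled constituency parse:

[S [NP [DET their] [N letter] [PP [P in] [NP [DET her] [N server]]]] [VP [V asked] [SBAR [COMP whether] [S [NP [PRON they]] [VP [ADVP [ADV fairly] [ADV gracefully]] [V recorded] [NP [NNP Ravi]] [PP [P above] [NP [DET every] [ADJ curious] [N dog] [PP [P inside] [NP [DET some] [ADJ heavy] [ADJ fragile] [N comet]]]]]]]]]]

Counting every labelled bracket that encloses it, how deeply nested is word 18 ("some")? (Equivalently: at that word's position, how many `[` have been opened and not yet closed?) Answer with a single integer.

10

Path from the root down to the word: S → VP → SBAR → S → VP → PP → NP → PP → NP → DET. That is 10 enclosing brackets.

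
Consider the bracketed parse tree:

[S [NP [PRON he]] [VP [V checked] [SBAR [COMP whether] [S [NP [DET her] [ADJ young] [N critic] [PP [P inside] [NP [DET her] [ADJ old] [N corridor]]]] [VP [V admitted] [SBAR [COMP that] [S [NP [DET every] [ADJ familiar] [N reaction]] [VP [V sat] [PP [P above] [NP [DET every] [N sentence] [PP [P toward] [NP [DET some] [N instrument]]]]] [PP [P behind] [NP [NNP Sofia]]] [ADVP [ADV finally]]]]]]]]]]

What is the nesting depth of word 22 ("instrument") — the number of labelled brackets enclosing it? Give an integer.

13

Counting open brackets not yet closed at "instrument": [S [VP [SBAR [S [VP [SBAR [S [VP [PP [NP [PP [NP [N = 13.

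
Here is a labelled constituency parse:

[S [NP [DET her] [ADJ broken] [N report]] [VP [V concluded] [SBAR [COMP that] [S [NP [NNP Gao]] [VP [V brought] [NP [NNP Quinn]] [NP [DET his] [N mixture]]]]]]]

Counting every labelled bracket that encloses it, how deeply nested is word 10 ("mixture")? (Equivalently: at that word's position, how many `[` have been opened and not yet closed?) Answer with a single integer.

Path from the root down to the word: S → VP → SBAR → S → VP → NP → N. That is 7 enclosing brackets.

7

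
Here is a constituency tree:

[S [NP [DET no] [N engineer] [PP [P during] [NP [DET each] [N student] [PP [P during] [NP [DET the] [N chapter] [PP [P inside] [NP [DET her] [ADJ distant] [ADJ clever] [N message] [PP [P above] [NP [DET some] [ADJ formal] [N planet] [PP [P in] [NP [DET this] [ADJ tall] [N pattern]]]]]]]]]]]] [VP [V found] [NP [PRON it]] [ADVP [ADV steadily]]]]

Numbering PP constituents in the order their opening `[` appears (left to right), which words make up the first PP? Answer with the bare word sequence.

during each student during the chapter inside her distant clever message above some formal planet in this tall pattern

In left-to-right order the PP constituents are "during each student during the chapter inside her distant clever message above some formal planet in this tall pattern"; "during the chapter inside her distant clever message above some formal planet in this tall pattern"; "inside her distant clever message above some formal planet in this tall pattern"; "above some formal planet in this tall pattern"; "in this tall pattern". Number 1 is "during each student during the chapter inside her distant clever message above some formal planet in this tall pattern".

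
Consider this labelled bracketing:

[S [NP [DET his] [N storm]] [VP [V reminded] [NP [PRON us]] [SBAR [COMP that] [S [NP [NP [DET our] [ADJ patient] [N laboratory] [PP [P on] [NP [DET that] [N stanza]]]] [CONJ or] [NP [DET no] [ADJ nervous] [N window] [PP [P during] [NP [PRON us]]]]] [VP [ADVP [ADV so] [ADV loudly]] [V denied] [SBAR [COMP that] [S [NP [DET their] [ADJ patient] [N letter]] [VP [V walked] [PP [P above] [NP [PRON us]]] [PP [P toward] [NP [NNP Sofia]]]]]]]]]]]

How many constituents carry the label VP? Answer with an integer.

3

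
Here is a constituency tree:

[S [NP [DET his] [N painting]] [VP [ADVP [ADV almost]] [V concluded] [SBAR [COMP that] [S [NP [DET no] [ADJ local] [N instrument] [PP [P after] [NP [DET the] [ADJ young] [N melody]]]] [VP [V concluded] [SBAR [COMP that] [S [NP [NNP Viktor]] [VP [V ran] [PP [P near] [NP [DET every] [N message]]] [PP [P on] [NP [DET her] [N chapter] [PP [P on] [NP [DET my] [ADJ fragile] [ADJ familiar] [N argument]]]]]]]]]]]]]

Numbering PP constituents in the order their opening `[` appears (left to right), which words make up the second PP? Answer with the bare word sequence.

The PP opening brackets appear, in order, over: "after the young melody"; "near every message"; "on her chapter on my fragile familiar argument"; "on my fragile familiar argument". The second one spans "near every message".

near every message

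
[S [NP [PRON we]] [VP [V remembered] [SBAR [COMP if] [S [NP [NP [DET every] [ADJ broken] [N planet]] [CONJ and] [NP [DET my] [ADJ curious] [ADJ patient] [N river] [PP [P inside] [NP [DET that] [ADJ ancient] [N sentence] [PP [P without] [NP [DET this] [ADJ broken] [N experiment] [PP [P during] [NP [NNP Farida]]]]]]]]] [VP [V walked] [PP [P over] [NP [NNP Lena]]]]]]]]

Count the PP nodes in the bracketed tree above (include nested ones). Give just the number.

The PP constituents are: [PP inside that ancient sentence without this broken experiment during Farida]; [PP without this broken experiment during Farida]; [PP during Farida]; [PP over Lena]. Total: 4.

4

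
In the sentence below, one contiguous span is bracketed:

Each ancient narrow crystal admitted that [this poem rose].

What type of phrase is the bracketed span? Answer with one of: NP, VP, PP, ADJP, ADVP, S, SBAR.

"rose" is the head of the bracketed span, so the span is a clause: S.

S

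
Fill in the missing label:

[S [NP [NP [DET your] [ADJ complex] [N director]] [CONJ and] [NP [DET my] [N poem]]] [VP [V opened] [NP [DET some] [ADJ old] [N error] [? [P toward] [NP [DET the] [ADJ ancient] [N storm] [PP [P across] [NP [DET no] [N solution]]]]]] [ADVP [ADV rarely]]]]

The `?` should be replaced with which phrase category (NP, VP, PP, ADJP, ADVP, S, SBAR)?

A constituent whose immediate children are P 'toward', NP is a prepositional phrase: PP.

PP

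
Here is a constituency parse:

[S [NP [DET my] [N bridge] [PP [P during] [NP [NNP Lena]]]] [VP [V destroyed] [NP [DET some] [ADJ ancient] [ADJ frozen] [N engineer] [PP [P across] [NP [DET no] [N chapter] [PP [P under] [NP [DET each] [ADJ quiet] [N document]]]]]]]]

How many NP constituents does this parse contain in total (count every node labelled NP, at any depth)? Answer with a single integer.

The NP constituents are: [NP my bridge during Lena]; [NP Lena]; [NP some ancient frozen engineer across no chapter under each quiet document]; [NP no chapter under each quiet document]; [NP each quiet document]. Total: 5.

5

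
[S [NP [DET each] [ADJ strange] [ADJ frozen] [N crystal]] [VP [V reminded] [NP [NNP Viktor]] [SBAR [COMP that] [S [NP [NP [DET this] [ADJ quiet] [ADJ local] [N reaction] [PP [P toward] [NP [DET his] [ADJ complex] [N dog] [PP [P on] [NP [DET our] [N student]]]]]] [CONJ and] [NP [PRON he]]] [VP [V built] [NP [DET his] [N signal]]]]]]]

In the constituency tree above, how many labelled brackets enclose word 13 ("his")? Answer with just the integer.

9

Path from the root down to the word: S → VP → SBAR → S → NP → NP → PP → NP → DET. That is 9 enclosing brackets.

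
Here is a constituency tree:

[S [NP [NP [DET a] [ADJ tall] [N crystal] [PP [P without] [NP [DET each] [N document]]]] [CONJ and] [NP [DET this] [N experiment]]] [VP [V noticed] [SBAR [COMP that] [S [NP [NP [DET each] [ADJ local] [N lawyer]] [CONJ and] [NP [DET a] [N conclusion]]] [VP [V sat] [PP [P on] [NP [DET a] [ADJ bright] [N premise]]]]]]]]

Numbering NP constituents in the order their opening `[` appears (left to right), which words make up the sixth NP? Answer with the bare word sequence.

each local lawyer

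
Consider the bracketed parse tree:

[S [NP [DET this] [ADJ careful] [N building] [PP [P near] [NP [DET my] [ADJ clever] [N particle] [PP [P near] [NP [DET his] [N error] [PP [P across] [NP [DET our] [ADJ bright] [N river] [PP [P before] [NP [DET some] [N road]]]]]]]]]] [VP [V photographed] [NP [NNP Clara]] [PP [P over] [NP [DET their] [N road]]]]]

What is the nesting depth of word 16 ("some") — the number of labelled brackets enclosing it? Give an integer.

11

Path from the root down to the word: S → NP → PP → NP → PP → NP → PP → NP → PP → NP → DET. That is 11 enclosing brackets.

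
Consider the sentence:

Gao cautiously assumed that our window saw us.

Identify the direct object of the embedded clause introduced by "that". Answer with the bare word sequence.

Within the embedded clause introduced by "that", the direct object of "saw" is "us".

us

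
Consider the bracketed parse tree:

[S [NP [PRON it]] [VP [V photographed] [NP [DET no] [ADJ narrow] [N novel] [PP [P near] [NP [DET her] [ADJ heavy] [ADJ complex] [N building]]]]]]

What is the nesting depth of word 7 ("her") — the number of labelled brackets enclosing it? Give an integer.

6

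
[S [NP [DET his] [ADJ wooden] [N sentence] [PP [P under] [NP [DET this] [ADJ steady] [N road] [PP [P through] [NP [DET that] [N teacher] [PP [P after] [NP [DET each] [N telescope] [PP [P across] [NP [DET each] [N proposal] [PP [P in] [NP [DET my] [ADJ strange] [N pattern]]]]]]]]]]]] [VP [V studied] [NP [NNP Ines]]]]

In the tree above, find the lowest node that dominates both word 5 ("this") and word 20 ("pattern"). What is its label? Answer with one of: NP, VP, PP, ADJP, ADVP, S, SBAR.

NP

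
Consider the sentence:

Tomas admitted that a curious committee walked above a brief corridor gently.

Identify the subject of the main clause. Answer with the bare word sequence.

"Tomas" is the NP that combines with the VP headed by "admitted" to form the main clause — the subject.

Tomas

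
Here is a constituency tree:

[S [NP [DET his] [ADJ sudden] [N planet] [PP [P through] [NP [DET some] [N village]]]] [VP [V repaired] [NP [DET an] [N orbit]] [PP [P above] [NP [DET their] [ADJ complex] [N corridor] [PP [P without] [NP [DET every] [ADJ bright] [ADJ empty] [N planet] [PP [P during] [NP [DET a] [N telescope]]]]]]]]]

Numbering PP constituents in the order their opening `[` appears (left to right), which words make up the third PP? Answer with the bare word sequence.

without every bright empty planet during a telescope

The PP opening brackets appear, in order, over: "through some village"; "above their complex corridor without every bright empty planet during a telescope"; "without every bright empty planet during a telescope"; "during a telescope". The third one spans "without every bright empty planet during a telescope".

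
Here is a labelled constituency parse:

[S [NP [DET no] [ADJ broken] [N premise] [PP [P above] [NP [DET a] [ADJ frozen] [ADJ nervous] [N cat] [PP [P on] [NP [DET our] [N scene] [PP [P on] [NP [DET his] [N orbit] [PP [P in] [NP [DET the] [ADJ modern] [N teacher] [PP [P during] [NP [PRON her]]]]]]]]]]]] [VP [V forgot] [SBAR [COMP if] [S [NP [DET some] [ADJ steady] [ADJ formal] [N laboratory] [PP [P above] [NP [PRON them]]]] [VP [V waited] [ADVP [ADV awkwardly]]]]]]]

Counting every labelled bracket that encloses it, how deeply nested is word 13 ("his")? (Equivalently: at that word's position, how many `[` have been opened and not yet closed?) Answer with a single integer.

9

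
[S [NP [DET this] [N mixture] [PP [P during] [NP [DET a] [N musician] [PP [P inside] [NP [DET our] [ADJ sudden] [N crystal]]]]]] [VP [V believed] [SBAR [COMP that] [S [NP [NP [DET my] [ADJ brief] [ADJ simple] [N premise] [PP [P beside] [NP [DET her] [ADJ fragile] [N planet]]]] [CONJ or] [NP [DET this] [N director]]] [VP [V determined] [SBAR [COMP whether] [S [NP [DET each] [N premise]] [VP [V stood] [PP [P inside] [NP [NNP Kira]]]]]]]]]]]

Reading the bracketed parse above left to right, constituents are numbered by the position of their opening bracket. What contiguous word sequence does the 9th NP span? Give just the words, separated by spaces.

Kira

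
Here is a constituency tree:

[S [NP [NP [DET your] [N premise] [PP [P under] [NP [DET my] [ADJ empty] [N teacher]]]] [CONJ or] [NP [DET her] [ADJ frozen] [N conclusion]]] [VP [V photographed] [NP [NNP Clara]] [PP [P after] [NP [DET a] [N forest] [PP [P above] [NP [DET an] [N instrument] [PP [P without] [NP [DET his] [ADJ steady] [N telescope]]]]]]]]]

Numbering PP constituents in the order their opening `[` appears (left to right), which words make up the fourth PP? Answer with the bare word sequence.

without his steady telescope

The PP opening brackets appear, in order, over: "under my empty teacher"; "after a forest above an instrument without his steady telescope"; "above an instrument without his steady telescope"; "without his steady telescope". The fourth one spans "without his steady telescope".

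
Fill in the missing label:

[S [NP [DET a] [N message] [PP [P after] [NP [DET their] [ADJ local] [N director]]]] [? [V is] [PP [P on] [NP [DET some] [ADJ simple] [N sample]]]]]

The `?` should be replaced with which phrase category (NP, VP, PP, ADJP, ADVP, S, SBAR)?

VP

Looking at what the `?` directly dominates — V 'is', PP — this is a verb phrase (VP).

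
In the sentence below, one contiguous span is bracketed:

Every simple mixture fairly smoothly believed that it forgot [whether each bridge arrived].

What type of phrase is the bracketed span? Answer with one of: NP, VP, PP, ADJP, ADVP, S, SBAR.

"whether" is the head of the bracketed span, so the span is a subordinate clause: SBAR.

SBAR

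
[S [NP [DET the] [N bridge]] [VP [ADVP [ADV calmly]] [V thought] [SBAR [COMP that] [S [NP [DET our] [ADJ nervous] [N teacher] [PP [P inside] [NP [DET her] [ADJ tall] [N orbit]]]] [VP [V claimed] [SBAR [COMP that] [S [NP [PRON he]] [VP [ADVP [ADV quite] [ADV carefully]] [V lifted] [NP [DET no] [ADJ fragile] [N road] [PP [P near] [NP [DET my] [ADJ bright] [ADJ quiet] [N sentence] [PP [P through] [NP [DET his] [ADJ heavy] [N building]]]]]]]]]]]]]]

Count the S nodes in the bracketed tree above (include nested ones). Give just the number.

Listing each S by its span: [S the bridge calmly thought that our nervous teacher inside her tall orbit claimed that he quite carefully lifted no fragile road near my bright quiet sentence through his heavy building]; [S our nervous teacher inside her tall orbit claimed that he quite carefully lifted no fragile road near my bright quiet sentence through his heavy building]; [S he quite carefully lifted no fragile road near my bright quiet sentence through his heavy building] — that makes 3.

3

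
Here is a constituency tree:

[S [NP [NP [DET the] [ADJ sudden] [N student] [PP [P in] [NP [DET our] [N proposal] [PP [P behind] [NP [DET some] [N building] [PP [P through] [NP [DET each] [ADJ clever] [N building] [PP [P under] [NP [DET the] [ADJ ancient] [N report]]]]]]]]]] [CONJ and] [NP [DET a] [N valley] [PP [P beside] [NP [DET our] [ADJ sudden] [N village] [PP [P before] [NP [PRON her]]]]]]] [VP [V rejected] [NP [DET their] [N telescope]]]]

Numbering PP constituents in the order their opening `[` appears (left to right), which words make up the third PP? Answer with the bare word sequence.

through each clever building under the ancient report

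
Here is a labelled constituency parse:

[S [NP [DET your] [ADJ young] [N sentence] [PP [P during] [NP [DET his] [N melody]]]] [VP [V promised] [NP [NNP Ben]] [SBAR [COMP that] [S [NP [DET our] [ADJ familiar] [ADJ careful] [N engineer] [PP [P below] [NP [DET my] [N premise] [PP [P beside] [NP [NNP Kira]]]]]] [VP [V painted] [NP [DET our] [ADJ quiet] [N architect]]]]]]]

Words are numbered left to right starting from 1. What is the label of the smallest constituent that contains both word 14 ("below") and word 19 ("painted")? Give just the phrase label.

The smallest bracket enclosing both words is [S our familiar careful engineer below my premise beside Kira painted our quiet architect], so the label is S.

S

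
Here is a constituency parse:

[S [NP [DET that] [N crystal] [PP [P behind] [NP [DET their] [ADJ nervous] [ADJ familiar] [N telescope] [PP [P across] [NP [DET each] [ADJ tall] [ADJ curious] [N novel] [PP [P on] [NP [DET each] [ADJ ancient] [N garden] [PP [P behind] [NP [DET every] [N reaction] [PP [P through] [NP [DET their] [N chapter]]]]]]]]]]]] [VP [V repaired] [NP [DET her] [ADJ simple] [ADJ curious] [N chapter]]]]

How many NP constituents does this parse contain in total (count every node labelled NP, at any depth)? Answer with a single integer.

7

Listing each NP by its span: [NP that crystal behind their nervous familiar telescope across each tall curious novel on each ancient garden behind every reaction through their chapter]; [NP their nervous familiar telescope across each tall curious novel on each ancient garden behind every reaction through their chapter]; [NP each tall curious novel on each ancient garden behind every reaction through their chapter]; [NP each ancient garden behind every reaction through their chapter]; [NP every reaction through their chapter]; [NP their chapter] … — that makes 7.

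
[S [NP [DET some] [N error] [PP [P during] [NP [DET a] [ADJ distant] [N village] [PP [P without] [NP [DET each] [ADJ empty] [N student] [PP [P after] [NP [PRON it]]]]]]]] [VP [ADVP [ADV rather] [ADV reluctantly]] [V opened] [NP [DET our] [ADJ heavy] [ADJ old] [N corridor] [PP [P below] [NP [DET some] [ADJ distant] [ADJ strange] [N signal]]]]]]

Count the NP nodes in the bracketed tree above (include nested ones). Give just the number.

6

The NP constituents are: [NP some error during a distant village without each empty student after it]; [NP a distant village without each empty student after it]; [NP each empty student after it]; [NP it]; [NP our heavy old corridor below some distant strange signal]; [NP some distant strange signal]. Total: 6.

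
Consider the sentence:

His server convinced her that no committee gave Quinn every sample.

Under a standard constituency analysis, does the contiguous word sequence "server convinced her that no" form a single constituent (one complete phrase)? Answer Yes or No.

No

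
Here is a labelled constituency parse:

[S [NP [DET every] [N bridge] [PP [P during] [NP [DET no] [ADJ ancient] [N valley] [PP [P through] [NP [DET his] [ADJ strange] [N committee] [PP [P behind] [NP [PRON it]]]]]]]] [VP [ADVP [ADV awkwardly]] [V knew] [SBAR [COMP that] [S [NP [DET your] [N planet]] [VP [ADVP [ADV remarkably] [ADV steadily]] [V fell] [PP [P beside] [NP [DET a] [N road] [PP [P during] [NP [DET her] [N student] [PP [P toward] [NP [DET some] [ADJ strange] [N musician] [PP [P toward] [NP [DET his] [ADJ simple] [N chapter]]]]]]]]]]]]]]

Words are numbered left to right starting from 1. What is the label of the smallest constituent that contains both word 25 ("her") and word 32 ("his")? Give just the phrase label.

NP

Word 25 lies under S → VP → SBAR → S → VP → PP → NP → PP → NP → DET; word 32 lies under S → VP → SBAR → S → VP → PP → NP → PP → NP → PP → NP → PP → NP → DET. The lowest shared node is the NP.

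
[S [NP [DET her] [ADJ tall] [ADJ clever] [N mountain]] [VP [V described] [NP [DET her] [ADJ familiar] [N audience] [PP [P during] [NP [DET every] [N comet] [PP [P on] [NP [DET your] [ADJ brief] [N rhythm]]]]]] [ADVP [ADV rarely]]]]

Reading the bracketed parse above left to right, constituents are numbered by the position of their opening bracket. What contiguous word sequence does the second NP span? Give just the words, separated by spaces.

her familiar audience during every comet on your brief rhythm

Opening `[NP` markers occur at word positions 1, 6, 10, 13; the second of these opens the constituent [NP her familiar audience during every comet on your brief rhythm].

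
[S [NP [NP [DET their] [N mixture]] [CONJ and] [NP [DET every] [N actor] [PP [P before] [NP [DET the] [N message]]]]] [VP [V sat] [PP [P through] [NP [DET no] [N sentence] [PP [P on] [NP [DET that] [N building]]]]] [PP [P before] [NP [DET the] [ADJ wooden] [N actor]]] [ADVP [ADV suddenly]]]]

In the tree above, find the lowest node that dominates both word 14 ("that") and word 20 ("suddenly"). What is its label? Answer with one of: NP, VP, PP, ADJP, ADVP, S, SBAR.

VP

The smallest bracket enclosing both words is [VP sat through no sentence on that building before the wooden actor suddenly], so the label is VP.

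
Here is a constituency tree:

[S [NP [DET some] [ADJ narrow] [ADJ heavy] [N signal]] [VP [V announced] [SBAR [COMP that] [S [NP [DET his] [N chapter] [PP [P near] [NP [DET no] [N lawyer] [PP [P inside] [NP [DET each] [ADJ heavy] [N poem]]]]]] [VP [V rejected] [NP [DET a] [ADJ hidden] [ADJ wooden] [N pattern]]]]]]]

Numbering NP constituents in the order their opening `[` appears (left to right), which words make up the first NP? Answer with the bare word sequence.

The NP opening brackets appear, in order, over: "some narrow heavy signal"; "his chapter near no lawyer inside each heavy poem"; "no lawyer inside each heavy poem"; "each heavy poem"; "a hidden wooden pattern". The first one spans "some narrow heavy signal".

some narrow heavy signal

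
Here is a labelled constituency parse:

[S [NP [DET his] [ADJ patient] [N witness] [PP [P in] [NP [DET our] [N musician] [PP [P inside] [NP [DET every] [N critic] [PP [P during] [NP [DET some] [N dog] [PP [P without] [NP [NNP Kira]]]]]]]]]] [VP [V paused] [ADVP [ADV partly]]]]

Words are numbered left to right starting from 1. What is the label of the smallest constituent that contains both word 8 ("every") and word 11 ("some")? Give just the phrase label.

Word 8 lies under S → NP → PP → NP → PP → NP → DET; word 11 lies under S → NP → PP → NP → PP → NP → PP → NP → DET. The lowest shared node is the NP.

NP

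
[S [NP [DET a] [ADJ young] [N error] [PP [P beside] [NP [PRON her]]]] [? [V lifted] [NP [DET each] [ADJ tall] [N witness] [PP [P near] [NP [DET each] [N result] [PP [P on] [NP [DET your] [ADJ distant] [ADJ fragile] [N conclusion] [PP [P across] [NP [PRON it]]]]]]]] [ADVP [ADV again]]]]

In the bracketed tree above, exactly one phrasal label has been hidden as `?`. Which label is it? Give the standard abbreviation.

The `?` node immediately contains: V 'lifted', NP, ADVP. That is the internal structure of a verb phrase, so the label is VP.

VP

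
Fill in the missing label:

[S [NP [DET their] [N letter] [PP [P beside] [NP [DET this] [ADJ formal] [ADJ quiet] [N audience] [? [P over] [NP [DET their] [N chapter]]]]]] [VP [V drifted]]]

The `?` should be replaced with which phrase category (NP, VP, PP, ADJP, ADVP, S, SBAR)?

Looking at what the `?` directly dominates — P 'over', NP — this is a prepositional phrase (PP).

PP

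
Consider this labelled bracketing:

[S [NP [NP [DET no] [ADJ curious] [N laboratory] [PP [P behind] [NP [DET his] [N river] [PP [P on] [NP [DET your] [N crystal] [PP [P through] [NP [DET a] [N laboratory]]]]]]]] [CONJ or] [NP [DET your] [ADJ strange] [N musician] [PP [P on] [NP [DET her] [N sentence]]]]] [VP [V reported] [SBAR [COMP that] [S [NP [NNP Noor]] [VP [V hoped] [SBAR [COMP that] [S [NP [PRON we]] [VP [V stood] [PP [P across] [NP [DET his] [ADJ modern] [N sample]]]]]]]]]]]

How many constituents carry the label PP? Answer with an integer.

5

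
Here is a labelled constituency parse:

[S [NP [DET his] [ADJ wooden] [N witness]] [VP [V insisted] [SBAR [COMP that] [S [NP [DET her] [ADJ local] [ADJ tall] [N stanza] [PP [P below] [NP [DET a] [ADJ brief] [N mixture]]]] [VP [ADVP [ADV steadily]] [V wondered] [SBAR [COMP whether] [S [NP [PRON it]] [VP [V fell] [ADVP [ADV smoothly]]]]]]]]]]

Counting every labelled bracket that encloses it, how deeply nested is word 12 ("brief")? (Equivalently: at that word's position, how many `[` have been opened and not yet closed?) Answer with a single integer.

Counting open brackets not yet closed at "brief": [S [VP [SBAR [S [NP [PP [NP [ADJ = 8.

8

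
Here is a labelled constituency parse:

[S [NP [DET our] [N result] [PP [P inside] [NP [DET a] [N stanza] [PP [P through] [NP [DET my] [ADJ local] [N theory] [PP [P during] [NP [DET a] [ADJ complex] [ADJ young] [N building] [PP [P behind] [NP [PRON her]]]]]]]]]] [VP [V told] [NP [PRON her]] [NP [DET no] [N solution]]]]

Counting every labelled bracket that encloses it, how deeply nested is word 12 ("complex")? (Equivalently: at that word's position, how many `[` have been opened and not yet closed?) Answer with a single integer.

The word sits inside ADJ, which is inside NP, inside PP, inside NP, inside PP, inside NP, inside PP, inside NP, inside S — 9 brackets in all.

9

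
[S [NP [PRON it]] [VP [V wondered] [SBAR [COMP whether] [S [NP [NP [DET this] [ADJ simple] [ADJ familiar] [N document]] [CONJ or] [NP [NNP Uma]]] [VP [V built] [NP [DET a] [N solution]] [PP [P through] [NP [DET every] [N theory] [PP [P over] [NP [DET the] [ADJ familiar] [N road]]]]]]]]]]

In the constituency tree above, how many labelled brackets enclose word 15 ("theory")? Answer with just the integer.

8

Counting open brackets not yet closed at "theory": [S [VP [SBAR [S [VP [PP [NP [N = 8.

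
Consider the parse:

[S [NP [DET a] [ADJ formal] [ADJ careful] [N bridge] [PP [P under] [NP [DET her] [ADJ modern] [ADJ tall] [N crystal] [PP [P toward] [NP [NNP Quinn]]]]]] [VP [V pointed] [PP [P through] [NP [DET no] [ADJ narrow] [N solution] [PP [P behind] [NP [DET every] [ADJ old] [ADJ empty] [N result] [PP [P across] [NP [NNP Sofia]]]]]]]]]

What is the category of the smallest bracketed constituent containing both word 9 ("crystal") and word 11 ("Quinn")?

NP

Word 9 lies under S → NP → PP → NP → N; word 11 lies under S → NP → PP → NP → PP → NP → NNP. The lowest shared node is the NP.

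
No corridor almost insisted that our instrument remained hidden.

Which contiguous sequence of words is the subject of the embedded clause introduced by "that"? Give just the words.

The subject of the embedded clause introduced by "that" is the NP immediately before the verb "remained": "our instrument".

our instrument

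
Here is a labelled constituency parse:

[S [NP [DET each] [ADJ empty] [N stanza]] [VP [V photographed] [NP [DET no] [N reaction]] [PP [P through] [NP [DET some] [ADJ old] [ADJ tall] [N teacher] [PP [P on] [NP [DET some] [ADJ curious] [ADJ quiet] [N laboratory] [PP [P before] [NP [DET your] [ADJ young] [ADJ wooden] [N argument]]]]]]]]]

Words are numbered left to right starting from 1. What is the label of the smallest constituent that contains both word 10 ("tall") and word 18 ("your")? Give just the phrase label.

NP

Both words fall inside [NP some old tall teacher on some curious quiet laboratory before your young wooden argument] (words 8–21), and no smaller constituent contains them both. Label: NP.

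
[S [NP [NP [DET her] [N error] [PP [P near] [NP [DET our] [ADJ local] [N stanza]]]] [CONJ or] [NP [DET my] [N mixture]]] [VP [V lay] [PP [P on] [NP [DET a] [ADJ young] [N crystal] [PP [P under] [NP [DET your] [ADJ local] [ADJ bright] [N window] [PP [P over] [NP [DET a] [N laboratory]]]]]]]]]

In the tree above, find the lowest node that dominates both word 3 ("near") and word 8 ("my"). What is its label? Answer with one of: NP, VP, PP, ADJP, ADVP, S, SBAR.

NP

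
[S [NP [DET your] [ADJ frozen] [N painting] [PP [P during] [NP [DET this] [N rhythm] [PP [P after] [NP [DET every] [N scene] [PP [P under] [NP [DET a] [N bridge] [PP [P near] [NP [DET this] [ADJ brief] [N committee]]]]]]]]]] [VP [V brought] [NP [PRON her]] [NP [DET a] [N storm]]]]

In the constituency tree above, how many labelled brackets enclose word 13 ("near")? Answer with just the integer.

10

The word sits inside P, which is inside PP, inside NP, inside PP, inside NP, inside PP, inside NP, inside PP, inside NP, inside S — 10 brackets in all.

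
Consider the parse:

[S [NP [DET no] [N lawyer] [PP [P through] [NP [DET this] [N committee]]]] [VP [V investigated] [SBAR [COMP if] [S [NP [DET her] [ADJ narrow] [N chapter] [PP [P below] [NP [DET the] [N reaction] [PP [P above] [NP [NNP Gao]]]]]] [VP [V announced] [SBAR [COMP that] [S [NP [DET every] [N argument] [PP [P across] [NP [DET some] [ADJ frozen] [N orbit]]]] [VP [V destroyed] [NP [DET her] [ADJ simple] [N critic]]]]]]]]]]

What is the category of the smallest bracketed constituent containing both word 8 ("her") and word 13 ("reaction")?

NP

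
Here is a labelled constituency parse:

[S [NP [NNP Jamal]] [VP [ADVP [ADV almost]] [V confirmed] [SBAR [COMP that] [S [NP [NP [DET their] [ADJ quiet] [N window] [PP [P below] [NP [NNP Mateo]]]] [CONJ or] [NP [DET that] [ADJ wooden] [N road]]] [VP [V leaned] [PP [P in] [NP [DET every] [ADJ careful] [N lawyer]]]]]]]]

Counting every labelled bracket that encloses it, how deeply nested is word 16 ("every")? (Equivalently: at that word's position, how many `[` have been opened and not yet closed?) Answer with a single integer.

8

Counting open brackets not yet closed at "every": [S [VP [SBAR [S [VP [PP [NP [DET = 8.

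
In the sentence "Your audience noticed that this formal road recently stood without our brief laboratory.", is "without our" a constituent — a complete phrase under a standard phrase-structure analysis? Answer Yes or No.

No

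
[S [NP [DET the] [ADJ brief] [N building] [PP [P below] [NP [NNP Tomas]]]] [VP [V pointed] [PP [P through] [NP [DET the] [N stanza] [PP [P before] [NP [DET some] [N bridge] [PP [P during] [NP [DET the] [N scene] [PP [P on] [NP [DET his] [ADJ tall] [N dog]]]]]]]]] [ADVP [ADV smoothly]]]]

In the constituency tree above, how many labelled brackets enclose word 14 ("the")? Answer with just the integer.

9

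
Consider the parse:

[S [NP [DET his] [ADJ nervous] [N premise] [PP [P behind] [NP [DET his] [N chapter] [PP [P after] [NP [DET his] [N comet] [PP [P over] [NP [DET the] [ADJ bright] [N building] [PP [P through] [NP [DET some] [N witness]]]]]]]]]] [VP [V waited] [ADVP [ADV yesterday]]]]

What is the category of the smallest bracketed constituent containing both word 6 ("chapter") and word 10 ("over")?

NP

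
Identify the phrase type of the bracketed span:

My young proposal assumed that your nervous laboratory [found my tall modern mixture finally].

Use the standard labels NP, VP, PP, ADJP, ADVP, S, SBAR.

VP

The span is built around the verb "found" — a verb phrase (VP).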